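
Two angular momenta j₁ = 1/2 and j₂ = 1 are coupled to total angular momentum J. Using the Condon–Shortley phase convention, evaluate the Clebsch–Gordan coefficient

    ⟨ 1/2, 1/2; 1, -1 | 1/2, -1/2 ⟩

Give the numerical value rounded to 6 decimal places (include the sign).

+0.816497  (= +√(2/3))

j₁+j₂−J=1  J+j₁−j₂=0  J−j₁+j₂=1  j₁+j₂+J+1=3
(j₁±m₁, j₂±m₂, J±M) = (1,0,0,2,0,1)
P² = 2/3
sum k=0..0:
  [0] +1/1 = 1
S = 1
C² = P²·S² = 2/3 ; C = +0.816497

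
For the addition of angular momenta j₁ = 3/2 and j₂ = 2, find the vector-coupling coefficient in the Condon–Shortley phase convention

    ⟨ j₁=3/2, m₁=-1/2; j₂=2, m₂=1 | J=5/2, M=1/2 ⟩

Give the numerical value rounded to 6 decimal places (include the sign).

triangle: 1!*2!*3!/7! = 12/5040
(j±m)!: 1!*2!*3!*1!*3!*2! = 144
prefactor² = (2J+1)*Δ*N² = 72/35
  k=0: +1/(0!*1!*2!*3!*0!*0!) = 1/12
  k=1: −1/(1!*0!*1!*2!*1!*1!) = -1/2
Σ = -5/12  ⇒  CG² = 72/35*(-5/12)² = 5/14
CG = −√(5/14) = -0.597614

−√(5/14) = -0.597614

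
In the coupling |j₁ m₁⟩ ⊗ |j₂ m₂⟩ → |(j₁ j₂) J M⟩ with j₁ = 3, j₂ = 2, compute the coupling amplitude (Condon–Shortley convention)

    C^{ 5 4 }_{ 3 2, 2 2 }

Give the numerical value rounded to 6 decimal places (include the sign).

triangle: 0!*6!*4!/11! = 17280/39916800
(j±m)!: 5!*1!*4!*0!*9!*1! = 1045094400
prefactor² = (2J+1)*Δ*N² = 4976640
  k=0: +1/(0!*0!*1!*4!*5!*0!) = 1/2880
Σ = 1/2880  ⇒  CG² = 4976640*1/2880² = 3/5
CG = +√(3/5) = +0.774597

+0.774597  (= +√(3/5))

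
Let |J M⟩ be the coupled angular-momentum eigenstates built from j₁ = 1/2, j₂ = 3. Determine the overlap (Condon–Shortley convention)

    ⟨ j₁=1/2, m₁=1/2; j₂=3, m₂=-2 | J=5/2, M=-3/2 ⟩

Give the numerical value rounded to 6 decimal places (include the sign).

√[6·1!0!5!/7! · 1!0!1!5!1!4!] = √(2880/7)
  +(−1)^0/∏(0,1,0,1,0,4)! = 1/24  (running 1/24)
⟨..|..⟩ = √(2880/7)·(1/24) = +0.845154

+√(5/7) ≈ +0.845154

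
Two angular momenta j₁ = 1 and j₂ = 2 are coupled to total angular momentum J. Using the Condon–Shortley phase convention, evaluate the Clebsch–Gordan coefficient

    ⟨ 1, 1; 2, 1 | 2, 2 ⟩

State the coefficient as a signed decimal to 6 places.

+0.577350  (= +√(1/3))

j₁+j₂−J=1  J+j₁−j₂=1  J−j₁+j₂=3  j₁+j₂+J+1=6
(j₁±m₁, j₂±m₂, J±M) = (2,0,3,1,4,0)
P² = 12
sum k=0..0:
  [0] +1/6 = 1/6
S = 1/6
C² = P²·S² = 1/3 ; C = +0.577350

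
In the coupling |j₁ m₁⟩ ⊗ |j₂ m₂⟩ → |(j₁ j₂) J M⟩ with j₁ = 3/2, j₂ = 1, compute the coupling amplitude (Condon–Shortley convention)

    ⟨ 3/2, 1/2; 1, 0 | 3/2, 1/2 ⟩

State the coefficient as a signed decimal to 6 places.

triangle: 1!*2!*1!/5! = 2/120
(j±m)!: 2!*1!*1!*1!*2!*1! = 4
prefactor² = (2J+1)*Δ*N² = 4/15
  k=0: +1/(0!*1!*1!*1!*1!*0!) = 1
  k=1: −1/(1!*0!*0!*0!*2!*1!) = -1/2
Σ = 1/2  ⇒  CG² = 4/15*1/2² = 1/15
CG = +√(1/15) = +0.258199

+0.258199  (= +√(1/15))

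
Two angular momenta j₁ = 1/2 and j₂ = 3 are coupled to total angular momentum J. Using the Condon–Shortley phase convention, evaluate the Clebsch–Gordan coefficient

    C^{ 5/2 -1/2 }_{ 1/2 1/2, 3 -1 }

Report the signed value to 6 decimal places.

√[6·1!0!5!/7! · 1!0!2!4!2!3!] = √(576/7)
  +(−1)^0/∏(0,1,0,2,0,3)! = 1/12  (running 1/12)
⟨..|..⟩ = √(576/7)·(1/12) = +0.755929

+√(4/7) ≈ +0.755929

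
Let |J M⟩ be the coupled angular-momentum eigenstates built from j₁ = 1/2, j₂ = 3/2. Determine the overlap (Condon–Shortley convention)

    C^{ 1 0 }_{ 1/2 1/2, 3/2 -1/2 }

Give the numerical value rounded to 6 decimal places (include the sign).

j₁+j₂−J=1  J+j₁−j₂=0  J−j₁+j₂=2  j₁+j₂+J+1=4
(j₁±m₁, j₂±m₂, J±M) = (1,0,1,2,1,1)
P² = 1/2
sum k=0..0:
  [0] +1/1 = 1
S = 1
C² = P²·S² = 1/2 ; C = +0.707107

+√(1/2) = +0.707107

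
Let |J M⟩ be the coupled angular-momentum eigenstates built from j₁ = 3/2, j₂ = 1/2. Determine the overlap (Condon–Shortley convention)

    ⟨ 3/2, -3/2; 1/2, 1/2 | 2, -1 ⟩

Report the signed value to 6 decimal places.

+√(1/4) ≈ +0.500000

triangle: 0!×3!×1!/5! = 6/120
(j±m)!: 0!×3!×1!×0!×1!×3! = 36
prefactor² = (2J+1)×Δ×N² = 9
  k=0: +1/(0!×0!×3!×1!×0!×0!) = 1/6
Σ = 1/6  ⇒  CG² = 9×1/6² = 1/4
CG = +√(1/4) = +0.500000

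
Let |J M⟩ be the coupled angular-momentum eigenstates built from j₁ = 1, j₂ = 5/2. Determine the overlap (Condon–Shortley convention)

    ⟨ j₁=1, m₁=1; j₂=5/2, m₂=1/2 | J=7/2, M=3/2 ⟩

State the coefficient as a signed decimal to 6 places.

j₁+j₂−J=0  J+j₁−j₂=2  J−j₁+j₂=5  j₁+j₂+J+1=8
(j₁±m₁, j₂±m₂, J±M) = (2,0,3,2,5,2)
P² = 1920/7
sum k=0..0:
  [0] +1/24 = 1/24
S = 1/24
C² = P²·S² = 10/21 ; C = +0.690066

+0.690066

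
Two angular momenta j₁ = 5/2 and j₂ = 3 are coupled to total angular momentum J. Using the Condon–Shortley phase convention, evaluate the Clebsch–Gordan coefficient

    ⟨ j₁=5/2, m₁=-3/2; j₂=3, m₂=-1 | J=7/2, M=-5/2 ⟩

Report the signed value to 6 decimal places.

j₁+j₂−J=2  J+j₁−j₂=3  J−j₁+j₂=4  j₁+j₂+J+1=10
(j₁±m₁, j₂±m₂, J±M) = (1,4,2,4,1,6)
P² = 18432/35
sum k=1..2:
  [1] −1/36 = -1/36
  [2] +1/96 = 1/96
S = -5/288
C² = P²·S² = 10/63 ; C = -0.398410

−√(10/63) = -0.398410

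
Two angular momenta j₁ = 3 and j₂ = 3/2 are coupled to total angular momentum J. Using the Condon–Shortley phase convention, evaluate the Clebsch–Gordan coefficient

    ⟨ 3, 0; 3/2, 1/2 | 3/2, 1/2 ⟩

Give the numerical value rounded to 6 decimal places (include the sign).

triangle: 3!·3!·0!/7! = 36/5040
(j±m)!: 3!·3!·2!·1!·2!·1! = 144
prefactor² = (2J+1)·Δ·N² = 144/35
  k=2: +1/(2!·1!·1!·0!·2!·0!) = 1/4
Σ = 1/4  ⇒  CG² = 144/35·1/4² = 9/35
CG = +√(9/35) = +0.507093

+0.507093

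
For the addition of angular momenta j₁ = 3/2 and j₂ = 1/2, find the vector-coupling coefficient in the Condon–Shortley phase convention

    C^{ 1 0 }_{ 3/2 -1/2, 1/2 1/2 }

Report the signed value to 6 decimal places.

triangle: 1!×2!×0!/4! = 2/24
(j±m)!: 1!×2!×1!×0!×1!×1! = 2
prefactor² = (2J+1)×Δ×N² = 1/2
  k=1: −1/(1!×0!×1!×0!×1!×0!) = -1
Σ = -1  ⇒  CG² = 1/2×(-1)² = 1/2
CG = −√(1/2) = -0.707107

-0.707107  (= −√(1/2))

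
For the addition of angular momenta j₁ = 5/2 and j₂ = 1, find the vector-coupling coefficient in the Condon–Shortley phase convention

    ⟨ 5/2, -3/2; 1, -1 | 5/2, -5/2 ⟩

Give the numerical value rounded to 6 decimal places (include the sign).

√[6·1!4!1!/7! · 1!4!0!2!0!5!] = √(1152/7)
  +(−1)^0/∏(0,1,4,0,0,1)! = 1/24  (running 1/24)
⟨..|..⟩ = √(1152/7)·(1/24) = +0.534522

+0.534522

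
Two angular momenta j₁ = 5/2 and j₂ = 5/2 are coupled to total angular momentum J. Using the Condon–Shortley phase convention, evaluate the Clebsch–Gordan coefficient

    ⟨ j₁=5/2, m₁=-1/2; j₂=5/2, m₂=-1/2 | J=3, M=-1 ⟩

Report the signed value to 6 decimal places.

√[7·2!3!3!/9! · 2!3!2!3!2!4!] = √(48/5)
  +(−1)^0/∏(0,2,3,2,0,1)! = 1/24  (running 1/24)
  +(−1)^1/∏(1,1,2,1,1,2)! = -1/4  (running -5/24)
  +(−1)^2/∏(2,0,1,0,2,3)! = 1/24  (running -1/6)
⟨..|..⟩ = √(48/5)·(-1/6) = -0.516398

-0.516398  (= −√(4/15))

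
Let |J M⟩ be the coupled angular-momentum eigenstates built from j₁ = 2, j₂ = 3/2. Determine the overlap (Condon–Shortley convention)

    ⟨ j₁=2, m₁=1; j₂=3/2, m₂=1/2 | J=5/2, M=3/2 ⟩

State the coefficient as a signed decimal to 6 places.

triangle: 1!·3!·2!/7! = 12/5040
(j±m)!: 3!·1!·2!·1!·4!·1! = 288
prefactor² = (2J+1)·Δ·N² = 144/35
  k=0: +1/(0!·1!·1!·2!·2!·0!) = 1/4
  k=1: −1/(1!·0!·0!·1!·3!·1!) = -1/6
Σ = 1/12  ⇒  CG² = 144/35·1/12² = 1/35
CG = +√(1/35) = +0.169031

+0.169031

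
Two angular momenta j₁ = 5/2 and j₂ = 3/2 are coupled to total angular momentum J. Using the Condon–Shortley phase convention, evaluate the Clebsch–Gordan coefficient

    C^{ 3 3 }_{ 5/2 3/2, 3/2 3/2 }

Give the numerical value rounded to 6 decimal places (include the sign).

√[7·1!4!2!/8! · 4!1!3!0!6!0!] = √(864)
  +(−1)^1/∏(1,0,0,2,4,0)! = -1/48  (running -1/48)
⟨..|..⟩ = √(864)·(-1/48) = -0.612372

−√(3/8) = -0.612372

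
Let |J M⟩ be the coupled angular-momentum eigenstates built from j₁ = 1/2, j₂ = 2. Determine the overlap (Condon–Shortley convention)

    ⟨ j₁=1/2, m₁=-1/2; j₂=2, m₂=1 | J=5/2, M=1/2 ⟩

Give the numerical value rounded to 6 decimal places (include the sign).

j₁+j₂−J=0  J+j₁−j₂=1  J−j₁+j₂=4  j₁+j₂+J+1=6
(j₁±m₁, j₂±m₂, J±M) = (0,1,3,1,3,2)
P² = 72/5
sum k=0..0:
  [0] +1/6 = 1/6
S = 1/6
C² = P²·S² = 2/5 ; C = +0.632456

+√(2/5) ≈ +0.632456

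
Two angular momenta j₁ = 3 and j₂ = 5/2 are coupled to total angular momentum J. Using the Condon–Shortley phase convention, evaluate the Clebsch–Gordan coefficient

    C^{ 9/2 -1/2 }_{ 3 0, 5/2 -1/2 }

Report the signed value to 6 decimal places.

+0.208063

j₁+j₂−J=1  J+j₁−j₂=5  J−j₁+j₂=4  j₁+j₂+J+1=11
(j₁±m₁, j₂±m₂, J±M) = (3,3,2,3,4,5)
P² = 69120/77
sum k=0..1:
  [0] +1/48 = 1/48
  [1] −1/72 = -1/72
S = 1/144
C² = P²·S² = 10/231 ; C = +0.208063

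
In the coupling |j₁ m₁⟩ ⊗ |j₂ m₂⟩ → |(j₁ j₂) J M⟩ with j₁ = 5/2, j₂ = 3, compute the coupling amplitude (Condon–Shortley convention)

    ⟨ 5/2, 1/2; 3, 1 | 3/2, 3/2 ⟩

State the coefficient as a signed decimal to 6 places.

+0.507093

j₁+j₂−J=4  J+j₁−j₂=1  J−j₁+j₂=2  j₁+j₂+J+1=8
(j₁±m₁, j₂±m₂, J±M) = (3,2,4,2,3,0)
P² = 576/35
sum k=2..2:
  [2] +1/8 = 1/8
S = 1/8
C² = P²·S² = 9/35 ; C = +0.507093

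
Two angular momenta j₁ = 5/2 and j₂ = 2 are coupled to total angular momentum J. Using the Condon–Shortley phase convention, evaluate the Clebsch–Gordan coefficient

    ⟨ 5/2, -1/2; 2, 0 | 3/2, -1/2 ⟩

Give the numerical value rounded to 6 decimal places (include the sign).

+√(2/35) ≈ +0.239046

√[4·3!2!1!/7! · 2!3!2!2!1!2!] = √(32/35)
  +(−1)^1/∏(1,2,2,1,0,0)! = -1/4  (running -1/4)
  +(−1)^2/∏(2,1,1,0,1,1)! = 1/2  (running 1/4)
⟨..|..⟩ = √(32/35)·(1/4) = +0.239046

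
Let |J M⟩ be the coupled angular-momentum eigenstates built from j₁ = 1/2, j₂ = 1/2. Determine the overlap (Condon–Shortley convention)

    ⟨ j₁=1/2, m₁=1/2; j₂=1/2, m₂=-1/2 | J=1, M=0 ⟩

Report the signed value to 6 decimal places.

+0.707107

triangle: 0!·1!·1!/3! = 1/6
(j±m)!: 1!·0!·0!·1!·1!·1! = 1
prefactor² = (2J+1)·Δ·N² = 1/2
  k=0: +1/(0!·0!·0!·0!·1!·1!) = 1
Σ = 1  ⇒  CG² = 1/2·1² = 1/2
CG = +√(1/2) = +0.707107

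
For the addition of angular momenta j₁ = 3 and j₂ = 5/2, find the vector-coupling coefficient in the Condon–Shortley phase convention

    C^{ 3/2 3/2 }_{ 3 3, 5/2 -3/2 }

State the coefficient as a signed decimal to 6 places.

√[4·4!2!1!/8! · 6!0!1!4!3!0!] = √(3456/7)
  +(−1)^0/∏(0,4,0,1,2,0)! = 1/48  (running 1/48)
⟨..|..⟩ = √(3456/7)·(1/48) = +0.462910

+0.462910  (= +√(3/14))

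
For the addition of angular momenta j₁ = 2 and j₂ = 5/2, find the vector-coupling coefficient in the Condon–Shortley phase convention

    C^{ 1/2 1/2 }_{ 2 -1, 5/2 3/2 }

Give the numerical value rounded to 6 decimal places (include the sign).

√[2·4!0!1!/6! · 1!3!4!1!1!0!] = √(48/5)
  +(−1)^3/∏(3,1,0,1,0,0)! = -1/6  (running -1/6)
⟨..|..⟩ = √(48/5)·(-1/6) = -0.516398

-0.516398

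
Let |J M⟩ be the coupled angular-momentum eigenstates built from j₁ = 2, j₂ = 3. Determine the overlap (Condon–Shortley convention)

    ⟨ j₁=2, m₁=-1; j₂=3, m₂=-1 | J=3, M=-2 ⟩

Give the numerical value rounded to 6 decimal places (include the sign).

j₁+j₂−J=2  J+j₁−j₂=2  J−j₁+j₂=4  j₁+j₂+J+1=9
(j₁±m₁, j₂±m₂, J±M) = (1,3,2,4,1,5)
P² = 64
sum k=1..2:
  [1] −1/12 = -1/12
  [2] +1/48 = 1/48
S = -1/16
C² = P²·S² = 1/4 ; C = -0.500000

-0.500000  (= −√(1/4))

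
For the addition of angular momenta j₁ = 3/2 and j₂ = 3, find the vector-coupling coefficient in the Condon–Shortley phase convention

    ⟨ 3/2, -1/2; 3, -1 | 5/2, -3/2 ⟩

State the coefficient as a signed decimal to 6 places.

-0.591608

√[6·2!1!4!/8! · 1!2!2!4!1!4!] = √(576/35)
  +(−1)^1/∏(1,1,1,1,0,3)! = -1/6  (running -1/6)
  +(−1)^2/∏(2,0,0,0,1,4)! = 1/48  (running -7/48)
⟨..|..⟩ = √(576/35)·(-7/48) = -0.591608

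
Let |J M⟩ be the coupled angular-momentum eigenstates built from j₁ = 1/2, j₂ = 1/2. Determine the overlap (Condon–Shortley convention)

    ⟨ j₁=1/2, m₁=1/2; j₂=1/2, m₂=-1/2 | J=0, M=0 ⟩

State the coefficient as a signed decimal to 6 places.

j₁+j₂−J=1  J+j₁−j₂=0  J−j₁+j₂=0  j₁+j₂+J+1=2
(j₁±m₁, j₂±m₂, J±M) = (1,0,0,1,0,0)
P² = 1/2
sum k=0..0:
  [0] +1/1 = 1
S = 1
C² = P²·S² = 1/2 ; C = +0.707107

+0.707107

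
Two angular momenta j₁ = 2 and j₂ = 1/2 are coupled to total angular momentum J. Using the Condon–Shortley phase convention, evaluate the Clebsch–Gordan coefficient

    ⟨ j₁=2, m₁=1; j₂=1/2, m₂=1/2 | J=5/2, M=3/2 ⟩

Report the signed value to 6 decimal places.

√[6·0!4!1!/6! · 3!1!1!0!4!1!] = √(144/5)
  +(−1)^0/∏(0,0,1,1,3,0)! = 1/6  (running 1/6)
⟨..|..⟩ = √(144/5)·(1/6) = +0.894427

+√(4/5) ≈ +0.894427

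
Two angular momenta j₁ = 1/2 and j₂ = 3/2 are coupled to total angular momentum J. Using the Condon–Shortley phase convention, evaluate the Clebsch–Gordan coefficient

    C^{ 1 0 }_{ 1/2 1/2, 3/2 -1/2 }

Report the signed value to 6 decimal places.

√[3·1!0!2!/4! · 1!0!1!2!1!1!] = √(1/2)
  +(−1)^0/∏(0,1,0,1,0,1)! = 1  (running 1)
⟨..|..⟩ = √(1/2)·(1) = +0.707107

+0.707107  (= +√(1/2))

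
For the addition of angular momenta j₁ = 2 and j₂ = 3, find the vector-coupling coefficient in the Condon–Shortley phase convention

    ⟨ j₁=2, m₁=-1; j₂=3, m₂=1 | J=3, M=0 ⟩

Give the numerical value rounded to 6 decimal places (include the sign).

j₁+j₂−J=2  J+j₁−j₂=2  J−j₁+j₂=4  j₁+j₂+J+1=9
(j₁±m₁, j₂±m₂, J±M) = (1,3,4,2,3,3)
P² = 96/5
sum k=1..2:
  [1] −1/12 = -1/12
  [2] +1/8 = 1/8
S = 1/24
C² = P²·S² = 1/30 ; C = +0.182574

+√(1/30) = +0.182574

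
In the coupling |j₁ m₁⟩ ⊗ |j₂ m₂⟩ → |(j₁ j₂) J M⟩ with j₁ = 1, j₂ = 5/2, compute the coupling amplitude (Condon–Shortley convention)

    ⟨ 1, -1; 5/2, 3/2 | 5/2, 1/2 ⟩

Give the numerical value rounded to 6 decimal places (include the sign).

√[6·1!1!4!/7! · 0!2!4!1!3!2!] = √(576/35)
  +(−1)^1/∏(1,0,1,3,0,1)! = -1/6  (running -1/6)
⟨..|..⟩ = √(576/35)·(-1/6) = -0.676123

−√(16/35) = -0.676123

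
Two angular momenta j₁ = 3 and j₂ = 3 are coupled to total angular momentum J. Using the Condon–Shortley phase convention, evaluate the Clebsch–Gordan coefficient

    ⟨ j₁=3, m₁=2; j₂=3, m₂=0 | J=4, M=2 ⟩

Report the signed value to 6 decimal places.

triangle: 2!*4!*4!/11! = 1152/39916800
(j±m)!: 5!*1!*3!*3!*6!*2! = 6220800
prefactor² = (2J+1)*Δ*N² = 124416/77
  k=0: +1/(0!*2!*1!*3!*3!*1!) = 1/72
  k=1: −1/(1!*1!*0!*2!*4!*2!) = -1/96
Σ = 1/288  ⇒  CG² = 124416/77*1/288² = 3/154
CG = +√(3/154) = +0.139573

+√(3/154) = +0.139573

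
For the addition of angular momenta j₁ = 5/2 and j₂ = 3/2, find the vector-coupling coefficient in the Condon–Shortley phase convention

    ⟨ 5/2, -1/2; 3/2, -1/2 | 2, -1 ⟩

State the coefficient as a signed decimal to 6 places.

triangle: 2!·3!·1!/7! = 12/5040
(j±m)!: 2!·3!·1!·2!·1!·3! = 144
prefactor² = (2J+1)·Δ·N² = 12/7
  k=0: +1/(0!·2!·3!·1!·0!·0!) = 1/12
  k=1: −1/(1!·1!·2!·0!·1!·1!) = -1/2
Σ = -5/12  ⇒  CG² = 12/7·(-5/12)² = 25/84
CG = −√(25/84) = -0.545545

−√(25/84) ≈ -0.545545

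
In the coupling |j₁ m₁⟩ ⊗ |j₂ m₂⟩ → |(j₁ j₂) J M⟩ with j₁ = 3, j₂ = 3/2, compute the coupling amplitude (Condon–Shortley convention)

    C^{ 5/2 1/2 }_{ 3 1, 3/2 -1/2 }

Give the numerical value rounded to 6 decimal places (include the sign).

√[6·2!4!1!/8! · 4!2!1!2!3!2!] = √(288/35)
  +(−1)^0/∏(0,2,2,1,2,0)! = 1/8  (running 1/8)
  +(−1)^1/∏(1,1,1,0,3,1)! = -1/6  (running -1/24)
⟨..|..⟩ = √(288/35)·(-1/24) = -0.119523

−√(1/70) = -0.119523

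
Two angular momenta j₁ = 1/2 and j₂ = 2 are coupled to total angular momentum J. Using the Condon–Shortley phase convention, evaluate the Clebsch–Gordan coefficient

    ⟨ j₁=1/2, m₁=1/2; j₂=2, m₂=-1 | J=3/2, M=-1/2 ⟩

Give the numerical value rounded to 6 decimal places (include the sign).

triangle: 1!×0!×3!/5! = 6/120
(j±m)!: 1!×0!×1!×3!×1!×2! = 12
prefactor² = (2J+1)×Δ×N² = 12/5
  k=0: +1/(0!×1!×0!×1!×0!×2!) = 1/2
Σ = 1/2  ⇒  CG² = 12/5×1/2² = 3/5
CG = +√(3/5) = +0.774597

+√(3/5) ≈ +0.774597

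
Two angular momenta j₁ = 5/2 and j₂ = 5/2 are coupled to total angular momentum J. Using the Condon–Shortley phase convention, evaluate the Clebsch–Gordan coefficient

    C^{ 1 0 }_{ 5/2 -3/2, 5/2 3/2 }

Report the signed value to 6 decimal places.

√[3·4!1!1!/7! · 1!4!4!1!1!1!] = √(288/35)
  +(−1)^3/∏(3,1,1,1,0,0)! = -1/6  (running -1/6)
  +(−1)^4/∏(4,0,0,0,1,1)! = 1/24  (running -1/8)
⟨..|..⟩ = √(288/35)·(-1/8) = -0.358569

−√(9/70) ≈ -0.358569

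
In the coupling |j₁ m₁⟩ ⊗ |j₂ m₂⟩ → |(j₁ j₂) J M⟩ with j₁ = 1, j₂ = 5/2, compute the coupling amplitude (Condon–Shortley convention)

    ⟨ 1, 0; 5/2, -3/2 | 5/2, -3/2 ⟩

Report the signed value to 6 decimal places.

+√(9/35) ≈ +0.507093

√[6·1!1!4!/7! · 1!1!1!4!1!4!] = √(576/35)
  +(−1)^0/∏(0,1,1,1,0,3)! = 1/6  (running 1/6)
  +(−1)^1/∏(1,0,0,0,1,4)! = -1/24  (running 1/8)
⟨..|..⟩ = √(576/35)·(1/8) = +0.507093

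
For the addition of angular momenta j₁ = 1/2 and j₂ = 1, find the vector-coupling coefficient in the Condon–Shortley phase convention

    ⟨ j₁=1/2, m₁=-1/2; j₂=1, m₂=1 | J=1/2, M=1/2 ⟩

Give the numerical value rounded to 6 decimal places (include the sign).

-0.816497  (= −√(2/3))

j₁+j₂−J=1  J+j₁−j₂=0  J−j₁+j₂=1  j₁+j₂+J+1=3
(j₁±m₁, j₂±m₂, J±M) = (0,1,2,0,1,0)
P² = 2/3
sum k=1..1:
  [1] −1/1 = -1
S = -1
C² = P²·S² = 2/3 ; C = -0.816497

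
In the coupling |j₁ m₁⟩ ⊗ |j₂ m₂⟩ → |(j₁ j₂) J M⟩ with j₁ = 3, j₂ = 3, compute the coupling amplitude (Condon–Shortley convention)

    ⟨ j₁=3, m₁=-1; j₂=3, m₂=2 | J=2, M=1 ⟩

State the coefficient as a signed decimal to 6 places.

triangle: 4!*2!*2!/9! = 96/362880
(j±m)!: 2!*4!*5!*1!*3!*1! = 34560
prefactor² = (2J+1)*Δ*N² = 320/7
  k=3: −1/(3!*1!*1!*2!*1!*0!) = -1/12
  k=4: +1/(4!*0!*0!*1!*2!*1!) = 1/48
Σ = -1/16  ⇒  CG² = 320/7*(-1/16)² = 5/28
CG = −√(5/28) = -0.422577

-0.422577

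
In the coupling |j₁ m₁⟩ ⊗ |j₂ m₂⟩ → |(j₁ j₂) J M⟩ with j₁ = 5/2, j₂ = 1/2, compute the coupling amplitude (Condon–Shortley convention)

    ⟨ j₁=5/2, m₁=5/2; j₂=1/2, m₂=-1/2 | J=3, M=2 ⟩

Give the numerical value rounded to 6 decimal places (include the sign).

+0.408248  (= +√(1/6))

√[7·0!5!1!/7! · 5!0!0!1!5!1!] = √(2400)
  +(−1)^0/∏(0,0,0,0,5,1)! = 1/120  (running 1/120)
⟨..|..⟩ = √(2400)·(1/120) = +0.408248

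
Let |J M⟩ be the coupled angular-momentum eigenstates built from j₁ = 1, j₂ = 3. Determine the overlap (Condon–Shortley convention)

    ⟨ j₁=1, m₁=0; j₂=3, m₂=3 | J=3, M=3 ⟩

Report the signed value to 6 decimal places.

j₁+j₂−J=1  J+j₁−j₂=1  J−j₁+j₂=5  j₁+j₂+J+1=8
(j₁±m₁, j₂±m₂, J±M) = (1,1,6,0,6,0)
P² = 10800
sum k=1..1:
  [1] −1/120 = -1/120
S = -1/120
C² = P²·S² = 3/4 ; C = -0.866025

-0.866025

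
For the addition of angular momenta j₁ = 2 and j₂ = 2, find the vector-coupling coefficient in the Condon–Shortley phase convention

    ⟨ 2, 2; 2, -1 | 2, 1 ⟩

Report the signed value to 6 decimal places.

triangle: 2!×2!×2!/7! = 8/5040
(j±m)!: 4!×0!×1!×3!×3!×1! = 864
prefactor² = (2J+1)×Δ×N² = 48/7
  k=0: +1/(0!×2!×0!×1!×2!×1!) = 1/4
Σ = 1/4  ⇒  CG² = 48/7×1/4² = 3/7
CG = +√(3/7) = +0.654654

+√(3/7) = +0.654654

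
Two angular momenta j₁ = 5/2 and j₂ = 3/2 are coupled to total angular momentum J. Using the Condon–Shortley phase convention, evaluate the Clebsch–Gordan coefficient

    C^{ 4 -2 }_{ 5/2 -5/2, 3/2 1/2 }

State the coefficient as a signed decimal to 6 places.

triangle: 0!·5!·3!/9! = 720/362880
(j±m)!: 0!·5!·2!·1!·2!·6! = 345600
prefactor² = (2J+1)·Δ·N² = 43200/7
  k=0: +1/(0!·0!·5!·2!·0!·1!) = 1/240
Σ = 1/240  ⇒  CG² = 43200/7·1/240² = 3/28
CG = +√(3/28) = +0.327327

+√(3/28) ≈ +0.327327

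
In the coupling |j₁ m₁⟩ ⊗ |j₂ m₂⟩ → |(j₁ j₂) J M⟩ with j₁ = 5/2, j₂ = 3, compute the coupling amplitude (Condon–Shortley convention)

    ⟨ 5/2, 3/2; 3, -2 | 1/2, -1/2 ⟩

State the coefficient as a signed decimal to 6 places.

−√(5/21) = -0.487950

√[2·5!0!1!/7! · 4!1!1!5!0!1!] = √(960/7)
  +(−1)^1/∏(1,4,0,0,0,1)! = -1/24  (running -1/24)
⟨..|..⟩ = √(960/7)·(-1/24) = -0.487950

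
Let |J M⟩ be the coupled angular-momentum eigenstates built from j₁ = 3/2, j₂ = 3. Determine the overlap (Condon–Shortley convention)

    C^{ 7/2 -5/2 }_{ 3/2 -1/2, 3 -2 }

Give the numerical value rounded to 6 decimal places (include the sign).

j₁+j₂−J=1  J+j₁−j₂=2  J−j₁+j₂=5  j₁+j₂+J+1=9
(j₁±m₁, j₂±m₂, J±M) = (1,2,1,5,1,6)
P² = 6400/7
sum k=0..1:
  [0] +1/48 = 1/48
  [1] −1/120 = -1/120
S = 1/80
C² = P²·S² = 1/7 ; C = +0.377964

+√(1/7) ≈ +0.377964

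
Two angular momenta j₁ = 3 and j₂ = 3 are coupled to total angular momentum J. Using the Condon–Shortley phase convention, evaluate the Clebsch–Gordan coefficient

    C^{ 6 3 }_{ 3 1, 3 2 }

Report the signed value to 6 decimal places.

√[13·0!6!6!/13! · 4!2!5!1!9!3!] = √(149299200/11)
  +(−1)^0/∏(0,0,2,5,4,1)! = 1/5760  (running 1/5760)
⟨..|..⟩ = √(149299200/11)·(1/5760) = +0.639602

+0.639602  (= +√(9/22))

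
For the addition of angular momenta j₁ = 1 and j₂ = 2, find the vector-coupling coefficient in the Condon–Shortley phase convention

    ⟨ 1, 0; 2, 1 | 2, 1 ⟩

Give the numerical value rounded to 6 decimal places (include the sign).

triangle: 1!·1!·3!/6! = 6/720
(j±m)!: 1!·1!·3!·1!·3!·1! = 36
prefactor² = (2J+1)·Δ·N² = 3/2
  k=0: +1/(0!·1!·1!·3!·0!·0!) = 1/6
  k=1: −1/(1!·0!·0!·2!·1!·1!) = -1/2
Σ = -1/3  ⇒  CG² = 3/2·(-1/3)² = 1/6
CG = −√(1/6) = -0.408248

-0.408248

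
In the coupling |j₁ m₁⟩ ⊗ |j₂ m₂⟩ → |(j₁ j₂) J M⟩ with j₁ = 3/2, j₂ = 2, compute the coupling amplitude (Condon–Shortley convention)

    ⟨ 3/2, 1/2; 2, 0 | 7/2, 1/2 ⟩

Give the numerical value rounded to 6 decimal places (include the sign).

√[8·0!3!4!/8! · 2!1!2!2!4!3!] = √(1152/35)
  +(−1)^0/∏(0,0,1,2,2,2)! = 1/8  (running 1/8)
⟨..|..⟩ = √(1152/35)·(1/8) = +0.717137

+0.717137  (= +√(18/35))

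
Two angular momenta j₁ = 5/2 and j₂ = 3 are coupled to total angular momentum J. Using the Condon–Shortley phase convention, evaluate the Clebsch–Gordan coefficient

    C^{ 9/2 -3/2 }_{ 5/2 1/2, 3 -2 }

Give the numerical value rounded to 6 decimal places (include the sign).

√[10·1!4!5!/11! · 3!2!1!5!3!6!] = √(345600/77)
  +(−1)^0/∏(0,1,2,1,2,4)! = 1/96  (running 1/96)
  +(−1)^1/∏(1,0,1,0,3,5)! = -1/720  (running 13/1440)
⟨..|..⟩ = √(345600/77)·(13/1440) = +0.604815

+√(169/462) = +0.604815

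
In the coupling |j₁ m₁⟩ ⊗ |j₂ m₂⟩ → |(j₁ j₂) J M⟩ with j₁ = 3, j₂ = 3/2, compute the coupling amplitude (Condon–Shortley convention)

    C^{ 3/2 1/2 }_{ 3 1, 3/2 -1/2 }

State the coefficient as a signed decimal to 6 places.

−√(12/35) ≈ -0.585540

triangle: 3!·3!·0!/7! = 36/5040
(j±m)!: 4!·2!·1!·2!·2!·1! = 192
prefactor² = (2J+1)·Δ·N² = 192/35
  k=1: −1/(1!·2!·1!·0!·2!·0!) = -1/4
Σ = -1/4  ⇒  CG² = 192/35·(-1/4)² = 12/35
CG = −√(12/35) = -0.585540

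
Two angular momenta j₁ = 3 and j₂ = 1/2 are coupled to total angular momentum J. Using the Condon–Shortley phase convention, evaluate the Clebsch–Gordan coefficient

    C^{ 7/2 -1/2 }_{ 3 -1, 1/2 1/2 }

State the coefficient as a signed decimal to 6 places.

triangle: 0!×6!×1!/8! = 720/40320
(j±m)!: 2!×4!×1!×0!×3!×4! = 6912
prefactor² = (2J+1)×Δ×N² = 6912/7
  k=0: +1/(0!×0!×4!×1!×2!×0!) = 1/48
Σ = 1/48  ⇒  CG² = 6912/7×1/48² = 3/7
CG = +√(3/7) = +0.654654

+0.654654  (= +√(3/7))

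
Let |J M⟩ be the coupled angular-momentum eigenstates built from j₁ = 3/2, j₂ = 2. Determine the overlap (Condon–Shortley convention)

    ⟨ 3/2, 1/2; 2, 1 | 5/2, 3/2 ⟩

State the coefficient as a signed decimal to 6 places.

triangle: 1!·2!·3!/7! = 12/5040
(j±m)!: 2!·1!·3!·1!·4!·1! = 288
prefactor² = (2J+1)·Δ·N² = 144/35
  k=0: +1/(0!·1!·1!·3!·1!·0!) = 1/6
  k=1: −1/(1!·0!·0!·2!·2!·1!) = -1/4
Σ = -1/12  ⇒  CG² = 144/35·(-1/12)² = 1/35
CG = −√(1/35) = -0.169031

−√(1/35) ≈ -0.169031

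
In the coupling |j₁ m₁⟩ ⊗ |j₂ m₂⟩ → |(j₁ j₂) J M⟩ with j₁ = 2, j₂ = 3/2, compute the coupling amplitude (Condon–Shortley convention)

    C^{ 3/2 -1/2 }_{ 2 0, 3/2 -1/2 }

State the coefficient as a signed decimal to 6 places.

√[4·2!2!1!/6! · 2!2!1!2!1!2!] = √(16/45)
  +(−1)^0/∏(0,2,2,1,0,0)! = 1/4  (running 1/4)
  +(−1)^1/∏(1,1,1,0,1,1)! = -1  (running -3/4)
⟨..|..⟩ = √(16/45)·(-3/4) = -0.447214

-0.447214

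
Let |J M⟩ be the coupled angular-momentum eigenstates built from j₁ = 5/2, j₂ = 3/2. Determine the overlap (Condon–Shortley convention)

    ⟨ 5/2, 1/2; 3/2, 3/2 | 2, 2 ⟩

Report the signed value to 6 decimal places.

√[5·2!3!1!/7! · 3!2!3!0!4!0!] = √(144/7)
  +(−1)^2/∏(2,0,0,1,3,0)! = 1/12  (running 1/12)
⟨..|..⟩ = √(144/7)·(1/12) = +0.377964

+√(1/7) = +0.377964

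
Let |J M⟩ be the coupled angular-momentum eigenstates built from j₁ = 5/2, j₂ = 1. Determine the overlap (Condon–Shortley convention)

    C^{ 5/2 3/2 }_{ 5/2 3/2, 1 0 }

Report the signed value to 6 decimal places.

+√(9/35) = +0.507093

triangle: 1!×4!×1!/7! = 24/5040
(j±m)!: 4!×1!×1!×1!×4!×1! = 576
prefactor² = (2J+1)×Δ×N² = 576/35
  k=0: +1/(0!×1!×1!×1!×3!×0!) = 1/6
  k=1: −1/(1!×0!×0!×0!×4!×1!) = -1/24
Σ = 1/8  ⇒  CG² = 576/35×1/8² = 9/35
CG = +√(9/35) = +0.507093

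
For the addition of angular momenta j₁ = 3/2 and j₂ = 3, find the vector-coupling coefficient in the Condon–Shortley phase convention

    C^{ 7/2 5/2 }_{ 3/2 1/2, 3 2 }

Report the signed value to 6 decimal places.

-0.377964

j₁+j₂−J=1  J+j₁−j₂=2  J−j₁+j₂=5  j₁+j₂+J+1=9
(j₁±m₁, j₂±m₂, J±M) = (2,1,5,1,6,1)
P² = 6400/7
sum k=0..1:
  [0] +1/120 = 1/120
  [1] −1/48 = -1/48
S = -1/80
C² = P²·S² = 1/7 ; C = -0.377964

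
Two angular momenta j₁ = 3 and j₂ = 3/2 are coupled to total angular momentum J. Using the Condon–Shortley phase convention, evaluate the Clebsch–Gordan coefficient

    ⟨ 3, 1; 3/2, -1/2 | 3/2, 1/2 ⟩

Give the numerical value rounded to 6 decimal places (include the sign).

√[4·3!3!0!/7! · 4!2!1!2!2!1!] = √(192/35)
  +(−1)^1/∏(1,2,1,0,2,0)! = -1/4  (running -1/4)
⟨..|..⟩ = √(192/35)·(-1/4) = -0.585540

−√(12/35) ≈ -0.585540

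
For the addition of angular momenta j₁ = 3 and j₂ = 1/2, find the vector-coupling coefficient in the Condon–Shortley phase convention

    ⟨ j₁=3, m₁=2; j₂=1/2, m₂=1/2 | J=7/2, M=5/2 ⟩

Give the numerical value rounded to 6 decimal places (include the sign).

+√(6/7) ≈ +0.925820

j₁+j₂−J=0  J+j₁−j₂=6  J−j₁+j₂=1  j₁+j₂+J+1=8
(j₁±m₁, j₂±m₂, J±M) = (5,1,1,0,6,1)
P² = 86400/7
sum k=0..0:
  [0] +1/120 = 1/120
S = 1/120
C² = P²·S² = 6/7 ; C = +0.925820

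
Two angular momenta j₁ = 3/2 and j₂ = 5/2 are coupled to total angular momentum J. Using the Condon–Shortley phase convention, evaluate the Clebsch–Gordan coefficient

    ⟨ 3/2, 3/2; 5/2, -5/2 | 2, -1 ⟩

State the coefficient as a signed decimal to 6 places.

triangle: 2!·1!·3!/7! = 12/5040
(j±m)!: 3!·0!·0!·5!·1!·3! = 4320
prefactor² = (2J+1)·Δ·N² = 360/7
  k=0: +1/(0!·2!·0!·0!·1!·3!) = 1/12
Σ = 1/12  ⇒  CG² = 360/7·1/12² = 5/14
CG = +√(5/14) = +0.597614

+√(5/14) ≈ +0.597614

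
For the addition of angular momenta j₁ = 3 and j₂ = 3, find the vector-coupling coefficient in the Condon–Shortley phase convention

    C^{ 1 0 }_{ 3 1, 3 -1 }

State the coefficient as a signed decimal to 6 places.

+√(1/28) ≈ +0.188982

triangle: 5!*1!*1!/8! = 120/40320
(j±m)!: 4!*2!*2!*4!*1!*1! = 2304
prefactor² = (2J+1)*Δ*N² = 144/7
  k=1: −1/(1!*4!*1!*1!*0!*0!) = -1/24
  k=2: +1/(2!*3!*0!*0!*1!*1!) = 1/12
Σ = 1/24  ⇒  CG² = 144/7*1/24² = 1/28
CG = +√(1/28) = +0.188982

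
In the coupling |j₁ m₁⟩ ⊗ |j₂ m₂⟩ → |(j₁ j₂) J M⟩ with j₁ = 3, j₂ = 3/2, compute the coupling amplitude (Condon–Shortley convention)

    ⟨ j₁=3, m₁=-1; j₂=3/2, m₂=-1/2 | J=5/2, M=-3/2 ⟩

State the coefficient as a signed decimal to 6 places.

√[6·2!4!1!/8! · 2!4!1!2!1!4!] = √(576/35)
  +(−1)^0/∏(0,2,4,1,0,0)! = 1/48  (running 1/48)
  +(−1)^1/∏(1,1,3,0,1,1)! = -1/6  (running -7/48)
⟨..|..⟩ = √(576/35)·(-7/48) = -0.591608

-0.591608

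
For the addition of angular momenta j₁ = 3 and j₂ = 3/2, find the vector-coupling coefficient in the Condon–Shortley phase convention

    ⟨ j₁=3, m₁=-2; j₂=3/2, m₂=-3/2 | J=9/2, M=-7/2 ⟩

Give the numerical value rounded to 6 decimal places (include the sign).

triangle: 0!*6!*3!/10! = 4320/3628800
(j±m)!: 1!*5!*0!*3!*1!*8! = 29030400
prefactor² = (2J+1)*Δ*N² = 345600
  k=0: +1/(0!*0!*5!*0!*1!*3!) = 1/720
Σ = 1/720  ⇒  CG² = 345600*1/720² = 2/3
CG = +√(2/3) = +0.816497

+0.816497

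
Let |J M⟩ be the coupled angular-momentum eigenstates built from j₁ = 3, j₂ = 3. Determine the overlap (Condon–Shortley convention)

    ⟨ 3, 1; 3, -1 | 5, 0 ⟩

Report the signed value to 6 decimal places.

+√(25/84) ≈ +0.545545

√[11·1!5!5!/12! · 4!2!2!4!5!5!] = √(76800/7)
  +(−1)^0/∏(0,1,2,2,3,3)! = 1/144  (running 1/144)
  +(−1)^1/∏(1,0,1,1,4,4)! = -1/576  (running 1/192)
⟨..|..⟩ = √(76800/7)·(1/192) = +0.545545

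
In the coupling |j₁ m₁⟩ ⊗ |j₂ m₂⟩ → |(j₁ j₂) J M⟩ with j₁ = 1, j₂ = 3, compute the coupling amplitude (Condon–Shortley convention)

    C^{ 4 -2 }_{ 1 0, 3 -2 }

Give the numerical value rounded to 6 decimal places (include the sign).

j₁+j₂−J=0  J+j₁−j₂=2  J−j₁+j₂=6  j₁+j₂+J+1=9
(j₁±m₁, j₂±m₂, J±M) = (1,1,1,5,2,6)
P² = 43200/7
sum k=0..0:
  [0] +1/120 = 1/120
S = 1/120
C² = P²·S² = 3/7 ; C = +0.654654

+√(3/7) = +0.654654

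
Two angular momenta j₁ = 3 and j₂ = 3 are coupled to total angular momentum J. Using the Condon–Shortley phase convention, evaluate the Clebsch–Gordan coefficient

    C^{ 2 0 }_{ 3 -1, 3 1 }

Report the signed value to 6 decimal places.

√[5·4!2!2!/9! · 2!4!4!2!2!2!] = √(256/21)
  +(−1)^2/∏(2,2,2,2,0,0)! = 1/16  (running 1/16)
  +(−1)^3/∏(3,1,1,1,1,1)! = -1/6  (running -5/48)
  +(−1)^4/∏(4,0,0,0,2,2)! = 1/96  (running -3/32)
⟨..|..⟩ = √(256/21)·(-3/32) = -0.327327

-0.327327  (= −√(3/28))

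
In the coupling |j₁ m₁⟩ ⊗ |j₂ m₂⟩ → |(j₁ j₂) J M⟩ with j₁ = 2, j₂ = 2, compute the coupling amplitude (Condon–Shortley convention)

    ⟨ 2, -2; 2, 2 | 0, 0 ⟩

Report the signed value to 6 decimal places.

+0.447214  (= +√(1/5))

j₁+j₂−J=4  J+j₁−j₂=0  J−j₁+j₂=0  j₁+j₂+J+1=5
(j₁±m₁, j₂±m₂, J±M) = (0,4,4,0,0,0)
P² = 576/5
sum k=4..4:
  [4] +1/24 = 1/24
S = 1/24
C² = P²·S² = 1/5 ; C = +0.447214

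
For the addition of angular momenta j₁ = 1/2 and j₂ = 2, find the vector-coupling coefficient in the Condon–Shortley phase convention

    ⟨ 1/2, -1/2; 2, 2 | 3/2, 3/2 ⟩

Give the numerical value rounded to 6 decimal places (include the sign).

-0.894427  (= −√(4/5))

j₁+j₂−J=1  J+j₁−j₂=0  J−j₁+j₂=3  j₁+j₂+J+1=5
(j₁±m₁, j₂±m₂, J±M) = (0,1,4,0,3,0)
P² = 144/5
sum k=1..1:
  [1] −1/6 = -1/6
S = -1/6
C² = P²·S² = 4/5 ; C = -0.894427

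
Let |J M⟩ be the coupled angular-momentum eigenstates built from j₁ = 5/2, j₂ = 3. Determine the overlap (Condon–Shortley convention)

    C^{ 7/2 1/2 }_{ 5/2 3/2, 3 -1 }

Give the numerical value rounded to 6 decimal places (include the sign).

+√(8/63) ≈ +0.356348

√[8·2!3!4!/10! · 4!1!2!4!4!3!] = √(18432/175)
  +(−1)^0/∏(0,2,1,2,2,2)! = 1/16  (running 1/16)
  +(−1)^1/∏(1,1,0,1,3,3)! = -1/36  (running 5/144)
⟨..|..⟩ = √(18432/175)·(5/144) = +0.356348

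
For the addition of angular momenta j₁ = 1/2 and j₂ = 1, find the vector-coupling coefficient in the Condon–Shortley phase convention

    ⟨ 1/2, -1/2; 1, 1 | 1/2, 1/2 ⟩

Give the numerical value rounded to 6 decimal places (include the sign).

−√(2/3) ≈ -0.816497

triangle: 1!×0!×1!/3! = 1/6
(j±m)!: 0!×1!×2!×0!×1!×0! = 2
prefactor² = (2J+1)×Δ×N² = 2/3
  k=1: −1/(1!×0!×0!×1!×0!×0!) = -1
Σ = -1  ⇒  CG² = 2/3×(-1)² = 2/3
CG = −√(2/3) = -0.816497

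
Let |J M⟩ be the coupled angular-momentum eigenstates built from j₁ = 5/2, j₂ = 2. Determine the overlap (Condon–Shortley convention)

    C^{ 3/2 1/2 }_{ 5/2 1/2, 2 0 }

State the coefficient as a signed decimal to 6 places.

−√(2/35) ≈ -0.239046

triangle: 3!*2!*1!/7! = 12/5040
(j±m)!: 3!*2!*2!*2!*2!*1! = 96
prefactor² = (2J+1)*Δ*N² = 32/35
  k=1: −1/(1!*2!*1!*1!*1!*0!) = -1/2
  k=2: +1/(2!*1!*0!*0!*2!*1!) = 1/4
Σ = -1/4  ⇒  CG² = 32/35*(-1/4)² = 2/35
CG = −√(2/35) = -0.239046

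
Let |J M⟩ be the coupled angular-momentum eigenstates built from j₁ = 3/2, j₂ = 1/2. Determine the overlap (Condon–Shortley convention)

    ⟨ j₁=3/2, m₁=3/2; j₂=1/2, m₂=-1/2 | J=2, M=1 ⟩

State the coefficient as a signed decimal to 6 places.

triangle: 0!·3!·1!/5! = 6/120
(j±m)!: 3!·0!·0!·1!·3!·1! = 36
prefactor² = (2J+1)·Δ·N² = 9
  k=0: +1/(0!·0!·0!·0!·3!·1!) = 1/6
Σ = 1/6  ⇒  CG² = 9·1/6² = 1/4
CG = +√(1/4) = +0.500000

+0.500000  (= +√(1/4))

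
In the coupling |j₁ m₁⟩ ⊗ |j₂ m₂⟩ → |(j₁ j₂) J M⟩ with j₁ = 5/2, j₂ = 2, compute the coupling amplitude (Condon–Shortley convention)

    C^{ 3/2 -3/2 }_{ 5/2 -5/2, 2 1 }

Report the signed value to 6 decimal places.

j₁+j₂−J=3  J+j₁−j₂=2  J−j₁+j₂=1  j₁+j₂+J+1=7
(j₁±m₁, j₂±m₂, J±M) = (0,5,3,1,0,3)
P² = 288/7
sum k=3..3:
  [3] −1/12 = -1/12
S = -1/12
C² = P²·S² = 2/7 ; C = -0.534522

−√(2/7) ≈ -0.534522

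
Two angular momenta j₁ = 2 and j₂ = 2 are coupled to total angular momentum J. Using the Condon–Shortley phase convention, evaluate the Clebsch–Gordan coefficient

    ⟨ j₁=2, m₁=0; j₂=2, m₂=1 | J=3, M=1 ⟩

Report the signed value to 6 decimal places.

−√(1/5) ≈ -0.447214

√[7·1!3!3!/8! · 2!2!3!1!4!2!] = √(36/5)
  +(−1)^0/∏(0,1,2,3,1,0)! = 1/12  (running 1/12)
  +(−1)^1/∏(1,0,1,2,2,1)! = -1/4  (running -1/6)
⟨..|..⟩ = √(36/5)·(-1/6) = -0.447214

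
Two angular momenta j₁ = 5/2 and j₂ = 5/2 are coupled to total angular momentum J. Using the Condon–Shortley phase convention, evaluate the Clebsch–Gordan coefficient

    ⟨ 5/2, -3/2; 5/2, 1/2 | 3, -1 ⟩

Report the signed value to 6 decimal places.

√[7·2!3!3!/9! · 1!4!3!2!2!4!] = √(96/5)
  +(−1)^1/∏(1,1,3,2,0,1)! = -1/12  (running -1/12)
  +(−1)^2/∏(2,0,2,1,1,2)! = 1/8  (running 1/24)
⟨..|..⟩ = √(96/5)·(1/24) = +0.182574

+0.182574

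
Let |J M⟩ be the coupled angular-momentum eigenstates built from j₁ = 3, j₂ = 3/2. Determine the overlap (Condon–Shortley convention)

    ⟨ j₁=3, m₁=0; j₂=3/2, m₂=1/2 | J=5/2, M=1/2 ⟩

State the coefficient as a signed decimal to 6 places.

triangle: 2!·4!·1!/8! = 48/40320
(j±m)!: 3!·3!·2!·1!·3!·2! = 864
prefactor² = (2J+1)·Δ·N² = 216/35
  k=1: −1/(1!·1!·2!·1!·2!·0!) = -1/4
  k=2: +1/(2!·0!·1!·0!·3!·1!) = 1/12
Σ = -1/6  ⇒  CG² = 216/35·(-1/6)² = 6/35
CG = −√(6/35) = -0.414039

−√(6/35) = -0.414039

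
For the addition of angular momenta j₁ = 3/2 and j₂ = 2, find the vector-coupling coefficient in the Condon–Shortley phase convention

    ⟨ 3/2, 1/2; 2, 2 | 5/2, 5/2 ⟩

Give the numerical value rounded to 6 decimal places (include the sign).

-0.755929

j₁+j₂−J=1  J+j₁−j₂=2  J−j₁+j₂=3  j₁+j₂+J+1=7
(j₁±m₁, j₂±m₂, J±M) = (2,1,4,0,5,0)
P² = 576/7
sum k=1..1:
  [1] −1/12 = -1/12
S = -1/12
C² = P²·S² = 4/7 ; C = -0.755929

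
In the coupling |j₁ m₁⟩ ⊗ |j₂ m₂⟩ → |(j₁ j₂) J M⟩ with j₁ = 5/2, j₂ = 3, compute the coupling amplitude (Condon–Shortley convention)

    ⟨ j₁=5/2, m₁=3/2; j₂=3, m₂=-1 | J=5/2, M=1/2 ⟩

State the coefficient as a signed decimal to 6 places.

-0.169031  (= −√(1/35))

triangle: 3!·2!·3!/9! = 72/362880
(j±m)!: 4!·1!·2!·4!·3!·2! = 13824
prefactor² = (2J+1)·Δ·N² = 576/35
  k=0: +1/(0!·3!·1!·2!·1!·1!) = 1/12
  k=1: −1/(1!·2!·0!·1!·2!·2!) = -1/8
Σ = -1/24  ⇒  CG² = 576/35·(-1/24)² = 1/35
CG = −√(1/35) = -0.169031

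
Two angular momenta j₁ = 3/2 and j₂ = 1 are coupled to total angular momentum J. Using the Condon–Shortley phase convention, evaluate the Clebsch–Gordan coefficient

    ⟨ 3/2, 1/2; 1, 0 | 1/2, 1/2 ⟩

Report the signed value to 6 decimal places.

triangle: 2!*1!*0!/4! = 2/24
(j±m)!: 2!*1!*1!*1!*1!*0! = 2
prefactor² = (2J+1)*Δ*N² = 1/3
  k=1: −1/(1!*1!*0!*0!*1!*0!) = -1
Σ = -1  ⇒  CG² = 1/3*(-1)² = 1/3
CG = −√(1/3) = -0.577350

-0.577350  (= −√(1/3))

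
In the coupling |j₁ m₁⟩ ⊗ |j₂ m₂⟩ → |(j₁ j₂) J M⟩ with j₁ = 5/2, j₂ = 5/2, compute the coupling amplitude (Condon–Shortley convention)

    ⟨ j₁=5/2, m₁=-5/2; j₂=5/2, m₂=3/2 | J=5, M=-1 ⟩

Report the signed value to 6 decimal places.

+√(1/42) = +0.154303

√[11·0!5!5!/11! · 0!5!4!1!4!6!] = √(1382400/7)
  +(−1)^0/∏(0,0,5,4,0,1)! = 1/2880  (running 1/2880)
⟨..|..⟩ = √(1382400/7)·(1/2880) = +0.154303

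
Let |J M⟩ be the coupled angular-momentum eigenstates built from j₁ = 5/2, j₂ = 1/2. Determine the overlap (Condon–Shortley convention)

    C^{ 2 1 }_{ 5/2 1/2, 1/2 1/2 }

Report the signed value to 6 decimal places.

-0.577350  (= −√(1/3))

triangle: 1!×4!×0!/6! = 24/720
(j±m)!: 3!×2!×1!×0!×3!×1! = 72
prefactor² = (2J+1)×Δ×N² = 12
  k=1: −1/(1!×0!×1!×0!×3!×0!) = -1/6
Σ = -1/6  ⇒  CG² = 12×(-1/6)² = 1/3
CG = −√(1/3) = -0.577350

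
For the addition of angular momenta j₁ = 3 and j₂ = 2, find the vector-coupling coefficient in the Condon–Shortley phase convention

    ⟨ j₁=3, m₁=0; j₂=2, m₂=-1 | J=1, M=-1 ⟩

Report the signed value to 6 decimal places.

√[3·4!2!0!/7! · 3!3!1!3!0!2!] = √(432/35)
  +(−1)^1/∏(1,3,2,0,0,0)! = -1/12  (running -1/12)
⟨..|..⟩ = √(432/35)·(-1/12) = -0.292770

-0.292770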